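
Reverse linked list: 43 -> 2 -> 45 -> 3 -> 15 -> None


Step 1: curr=43, set curr.next=prev(None) | reversed so far: 43
Step 2: curr=2, set curr.next=prev(43) | reversed so far: 2 -> 43
Step 3: curr=45, set curr.next=prev(2) | reversed so far: 45 -> 2 -> 43
Step 4: curr=3, set curr.next=prev(45) | reversed so far: 3 -> 45 -> 2 -> 43
Step 5: curr=15, set curr.next=prev(3) | reversed so far: 15 -> 3 -> 45 -> 2 -> 43

15 -> 3 -> 45 -> 2 -> 43 -> None


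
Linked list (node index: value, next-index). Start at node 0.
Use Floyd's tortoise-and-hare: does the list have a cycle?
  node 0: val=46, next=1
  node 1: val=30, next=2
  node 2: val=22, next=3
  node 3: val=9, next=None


Floyd's tortoise (slow, +1) and hare (fast, +2):
  init: slow=0, fast=0
  step 1: slow=1, fast=2
  step 2: fast 2->3->None, no cycle

Cycle: no


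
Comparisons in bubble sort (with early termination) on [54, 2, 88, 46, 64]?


Algorithm: bubble sort (with early termination)
Input: [54, 2, 88, 46, 64]
Sorted: [2, 46, 54, 64, 88]

9


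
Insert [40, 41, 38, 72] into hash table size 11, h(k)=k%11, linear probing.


Insert 40: h=7 -> slot 7
Insert 41: h=8 -> slot 8
Insert 38: h=5 -> slot 5
Insert 72: h=6 -> slot 6

Table: [None, None, None, None, None, 38, 72, 40, 41, None, None]


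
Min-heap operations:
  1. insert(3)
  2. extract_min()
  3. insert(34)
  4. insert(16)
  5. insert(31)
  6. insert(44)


insert(3) -> [3]
extract_min()->3, []
insert(34) -> [34]
insert(16) -> [16, 34]
insert(31) -> [16, 34, 31]
insert(44) -> [16, 34, 31, 44]

Final heap: [16, 34, 31, 44]


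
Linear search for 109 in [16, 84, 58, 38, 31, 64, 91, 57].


i=0: 16!=109
i=1: 84!=109
i=2: 58!=109
i=3: 38!=109
i=4: 31!=109
i=5: 64!=109
i=6: 91!=109
i=7: 57!=109

Not found, 8 comps


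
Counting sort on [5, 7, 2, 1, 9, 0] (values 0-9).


Input: [5, 7, 2, 1, 9, 0]
Counts: [1, 1, 1, 0, 0, 1, 0, 1, 0, 1]

Sorted: [0, 1, 2, 5, 7, 9]


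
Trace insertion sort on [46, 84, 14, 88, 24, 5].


Initial: [46, 84, 14, 88, 24, 5]
Insert 84: [46, 84, 14, 88, 24, 5]
Insert 14: [14, 46, 84, 88, 24, 5]
Insert 88: [14, 46, 84, 88, 24, 5]
Insert 24: [14, 24, 46, 84, 88, 5]
Insert 5: [5, 14, 24, 46, 84, 88]

Sorted: [5, 14, 24, 46, 84, 88]


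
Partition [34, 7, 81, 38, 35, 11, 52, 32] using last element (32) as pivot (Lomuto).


Pivot: 32
  7 <= 32: swap -> [7, 34, 81, 38, 35, 11, 52, 32]
  11 <= 32: swap -> [7, 11, 81, 38, 35, 34, 52, 32]
Place pivot at 2: [7, 11, 32, 38, 35, 34, 52, 81]

Partitioned: [7, 11, 32, 38, 35, 34, 52, 81]


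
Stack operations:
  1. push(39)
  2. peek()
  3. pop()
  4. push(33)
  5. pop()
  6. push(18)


push(39) -> [39]
peek()->39
pop()->39, []
push(33) -> [33]
pop()->33, []
push(18) -> [18]

Final stack: [18]


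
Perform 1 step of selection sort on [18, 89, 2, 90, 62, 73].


Initial: [18, 89, 2, 90, 62, 73]
Step 1: min=2 at 2
  Swap: [2, 89, 18, 90, 62, 73]

After 1 step: [2, 89, 18, 90, 62, 73]


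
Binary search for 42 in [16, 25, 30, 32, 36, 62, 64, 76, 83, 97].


Step 1: lo=0, hi=9, mid=4, val=36
Step 2: lo=5, hi=9, mid=7, val=76
Step 3: lo=5, hi=6, mid=5, val=62

Not found


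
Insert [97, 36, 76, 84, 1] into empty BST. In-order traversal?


Insert 97: root
Insert 36: L from 97
Insert 76: L from 97 -> R from 36
Insert 84: L from 97 -> R from 36 -> R from 76
Insert 1: L from 97 -> L from 36

In-order: [1, 36, 76, 84, 97]


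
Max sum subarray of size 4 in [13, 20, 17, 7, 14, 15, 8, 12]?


[0:4]: 57
[1:5]: 58
[2:6]: 53
[3:7]: 44
[4:8]: 49

Max: 58 at [1:5]


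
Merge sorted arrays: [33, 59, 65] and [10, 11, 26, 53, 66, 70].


Take 10 from B
Take 11 from B
Take 26 from B
Take 33 from A
Take 53 from B
Take 59 from A
Take 65 from A

Merged: [10, 11, 26, 33, 53, 59, 65, 66, 70]


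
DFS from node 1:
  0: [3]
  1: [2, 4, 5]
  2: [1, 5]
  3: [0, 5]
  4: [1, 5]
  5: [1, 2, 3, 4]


Visit 1, push [5, 4, 2]
Visit 2, push [5]
Visit 5, push [4, 3]
Visit 3, push [0]
Visit 0, push []
Visit 4, push []

DFS order: [1, 2, 5, 3, 0, 4]


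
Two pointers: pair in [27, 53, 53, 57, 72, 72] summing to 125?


lo=0(27)+hi=5(72)=99
lo=1(53)+hi=5(72)=125

Yes: 53+72=125


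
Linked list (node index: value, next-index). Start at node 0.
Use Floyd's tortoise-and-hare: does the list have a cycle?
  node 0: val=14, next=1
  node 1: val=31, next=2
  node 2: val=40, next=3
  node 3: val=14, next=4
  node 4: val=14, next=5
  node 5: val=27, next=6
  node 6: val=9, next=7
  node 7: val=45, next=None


Floyd's tortoise (slow, +1) and hare (fast, +2):
  init: slow=0, fast=0
  step 1: slow=1, fast=2
  step 2: slow=2, fast=4
  step 3: slow=3, fast=6
  step 4: fast 6->7->None, no cycle

Cycle: no


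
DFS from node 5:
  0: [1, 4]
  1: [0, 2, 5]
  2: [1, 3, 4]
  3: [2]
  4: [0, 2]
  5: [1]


Visit 5, push [1]
Visit 1, push [2, 0]
Visit 0, push [4]
Visit 4, push [2]
Visit 2, push [3]
Visit 3, push []

DFS order: [5, 1, 0, 4, 2, 3]


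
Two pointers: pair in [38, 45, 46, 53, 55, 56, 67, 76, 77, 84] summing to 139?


lo=0(38)+hi=9(84)=122
lo=1(45)+hi=9(84)=129
lo=2(46)+hi=9(84)=130
lo=3(53)+hi=9(84)=137
lo=4(55)+hi=9(84)=139

Yes: 55+84=139


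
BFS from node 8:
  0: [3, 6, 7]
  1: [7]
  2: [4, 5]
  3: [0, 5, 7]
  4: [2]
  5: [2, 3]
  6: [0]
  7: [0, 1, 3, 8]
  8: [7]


Visit 8, enqueue [7]
Visit 7, enqueue [0, 1, 3]
Visit 0, enqueue [6]
Visit 1, enqueue []
Visit 3, enqueue [5]
Visit 6, enqueue []
Visit 5, enqueue [2]
Visit 2, enqueue [4]
Visit 4, enqueue []

BFS order: [8, 7, 0, 1, 3, 6, 5, 2, 4]


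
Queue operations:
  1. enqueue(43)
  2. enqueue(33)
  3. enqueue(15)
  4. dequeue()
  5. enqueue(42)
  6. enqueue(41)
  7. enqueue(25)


enqueue(43) -> [43]
enqueue(33) -> [43, 33]
enqueue(15) -> [43, 33, 15]
dequeue()->43, [33, 15]
enqueue(42) -> [33, 15, 42]
enqueue(41) -> [33, 15, 42, 41]
enqueue(25) -> [33, 15, 42, 41, 25]

Final queue: [33, 15, 42, 41, 25]


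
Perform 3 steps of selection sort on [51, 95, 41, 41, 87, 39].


Initial: [51, 95, 41, 41, 87, 39]
Step 1: min=39 at 5
  Swap: [39, 95, 41, 41, 87, 51]
Step 2: min=41 at 2
  Swap: [39, 41, 95, 41, 87, 51]
Step 3: min=41 at 3
  Swap: [39, 41, 41, 95, 87, 51]

After 3 steps: [39, 41, 41, 95, 87, 51]


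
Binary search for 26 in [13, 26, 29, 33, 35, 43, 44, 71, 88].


Step 1: lo=0, hi=8, mid=4, val=35
Step 2: lo=0, hi=3, mid=1, val=26

Found at index 1


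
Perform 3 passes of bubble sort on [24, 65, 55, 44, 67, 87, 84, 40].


Initial: [24, 65, 55, 44, 67, 87, 84, 40]
Pass 1: [24, 55, 44, 65, 67, 84, 40, 87] (4 swaps)
Pass 2: [24, 44, 55, 65, 67, 40, 84, 87] (2 swaps)
Pass 3: [24, 44, 55, 65, 40, 67, 84, 87] (1 swaps)

After 3 passes: [24, 44, 55, 65, 40, 67, 84, 87]


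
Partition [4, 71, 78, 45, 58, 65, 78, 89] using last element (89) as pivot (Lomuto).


Pivot: 89
  4 <= 89: advance i (no swap)
  71 <= 89: advance i (no swap)
  78 <= 89: advance i (no swap)
  45 <= 89: advance i (no swap)
  58 <= 89: advance i (no swap)
  65 <= 89: advance i (no swap)
  78 <= 89: advance i (no swap)
Place pivot at 7: [4, 71, 78, 45, 58, 65, 78, 89]

Partitioned: [4, 71, 78, 45, 58, 65, 78, 89]


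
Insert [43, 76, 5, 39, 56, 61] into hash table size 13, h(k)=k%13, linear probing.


Insert 43: h=4 -> slot 4
Insert 76: h=11 -> slot 11
Insert 5: h=5 -> slot 5
Insert 39: h=0 -> slot 0
Insert 56: h=4, 2 probes -> slot 6
Insert 61: h=9 -> slot 9

Table: [39, None, None, None, 43, 5, 56, None, None, 61, None, 76, None]


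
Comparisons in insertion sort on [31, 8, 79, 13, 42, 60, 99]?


Algorithm: insertion sort
Input: [31, 8, 79, 13, 42, 60, 99]
Sorted: [8, 13, 31, 42, 60, 79, 99]

10


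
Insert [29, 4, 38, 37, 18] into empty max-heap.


Insert 29: [29]
Insert 4: [29, 4]
Insert 38: [38, 4, 29]
Insert 37: [38, 37, 29, 4]
Insert 18: [38, 37, 29, 4, 18]

Final heap: [38, 37, 29, 4, 18]


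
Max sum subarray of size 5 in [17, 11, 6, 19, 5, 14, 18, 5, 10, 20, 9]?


[0:5]: 58
[1:6]: 55
[2:7]: 62
[3:8]: 61
[4:9]: 52
[5:10]: 67
[6:11]: 62

Max: 67 at [5:10]


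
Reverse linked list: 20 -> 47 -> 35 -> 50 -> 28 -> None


Step 1: curr=20, set curr.next=prev(None) | reversed so far: 20
Step 2: curr=47, set curr.next=prev(20) | reversed so far: 47 -> 20
Step 3: curr=35, set curr.next=prev(47) | reversed so far: 35 -> 47 -> 20
Step 4: curr=50, set curr.next=prev(35) | reversed so far: 50 -> 35 -> 47 -> 20
Step 5: curr=28, set curr.next=prev(50) | reversed so far: 28 -> 50 -> 35 -> 47 -> 20

28 -> 50 -> 35 -> 47 -> 20 -> None


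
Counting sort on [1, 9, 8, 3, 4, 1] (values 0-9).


Input: [1, 9, 8, 3, 4, 1]
Counts: [0, 2, 0, 1, 1, 0, 0, 0, 1, 1]

Sorted: [1, 1, 3, 4, 8, 9]


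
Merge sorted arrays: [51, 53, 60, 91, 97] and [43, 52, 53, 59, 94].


Take 43 from B
Take 51 from A
Take 52 from B
Take 53 from A
Take 53 from B
Take 59 from B
Take 60 from A
Take 91 from A
Take 94 from B

Merged: [43, 51, 52, 53, 53, 59, 60, 91, 94, 97]


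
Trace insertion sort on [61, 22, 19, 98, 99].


Initial: [61, 22, 19, 98, 99]
Insert 22: [22, 61, 19, 98, 99]
Insert 19: [19, 22, 61, 98, 99]
Insert 98: [19, 22, 61, 98, 99]
Insert 99: [19, 22, 61, 98, 99]

Sorted: [19, 22, 61, 98, 99]


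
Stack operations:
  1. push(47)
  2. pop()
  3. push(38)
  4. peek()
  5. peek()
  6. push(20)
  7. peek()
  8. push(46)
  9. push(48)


push(47) -> [47]
pop()->47, []
push(38) -> [38]
peek()->38
peek()->38
push(20) -> [38, 20]
peek()->20
push(46) -> [38, 20, 46]
push(48) -> [38, 20, 46, 48]

Final stack: [38, 20, 46, 48]


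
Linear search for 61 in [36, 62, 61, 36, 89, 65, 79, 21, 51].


i=0: 36!=61
i=1: 62!=61
i=2: 61==61 found!

Found at 2, 3 comps


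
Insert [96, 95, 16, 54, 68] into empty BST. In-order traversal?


Insert 96: root
Insert 95: L from 96
Insert 16: L from 96 -> L from 95
Insert 54: L from 96 -> L from 95 -> R from 16
Insert 68: L from 96 -> L from 95 -> R from 16 -> R from 54

In-order: [16, 54, 68, 95, 96]


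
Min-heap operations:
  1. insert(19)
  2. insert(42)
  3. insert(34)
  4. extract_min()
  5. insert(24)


insert(19) -> [19]
insert(42) -> [19, 42]
insert(34) -> [19, 42, 34]
extract_min()->19, [34, 42]
insert(24) -> [24, 42, 34]

Final heap: [24, 42, 34]


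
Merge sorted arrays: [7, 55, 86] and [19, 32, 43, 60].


Take 7 from A
Take 19 from B
Take 32 from B
Take 43 from B
Take 55 from A
Take 60 from B

Merged: [7, 19, 32, 43, 55, 60, 86]


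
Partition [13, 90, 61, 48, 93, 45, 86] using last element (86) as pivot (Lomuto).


Pivot: 86
  13 <= 86: advance i (no swap)
  61 <= 86: swap -> [13, 61, 90, 48, 93, 45, 86]
  48 <= 86: swap -> [13, 61, 48, 90, 93, 45, 86]
  45 <= 86: swap -> [13, 61, 48, 45, 93, 90, 86]
Place pivot at 4: [13, 61, 48, 45, 86, 90, 93]

Partitioned: [13, 61, 48, 45, 86, 90, 93]


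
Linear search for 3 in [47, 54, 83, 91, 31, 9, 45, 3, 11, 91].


i=0: 47!=3
i=1: 54!=3
i=2: 83!=3
i=3: 91!=3
i=4: 31!=3
i=5: 9!=3
i=6: 45!=3
i=7: 3==3 found!

Found at 7, 8 comps


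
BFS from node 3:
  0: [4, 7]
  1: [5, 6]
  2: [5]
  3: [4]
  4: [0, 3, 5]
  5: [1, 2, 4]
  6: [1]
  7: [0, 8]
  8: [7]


Visit 3, enqueue [4]
Visit 4, enqueue [0, 5]
Visit 0, enqueue [7]
Visit 5, enqueue [1, 2]
Visit 7, enqueue [8]
Visit 1, enqueue [6]
Visit 2, enqueue []
Visit 8, enqueue []
Visit 6, enqueue []

BFS order: [3, 4, 0, 5, 7, 1, 2, 8, 6]


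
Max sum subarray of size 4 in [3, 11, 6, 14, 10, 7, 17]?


[0:4]: 34
[1:5]: 41
[2:6]: 37
[3:7]: 48

Max: 48 at [3:7]


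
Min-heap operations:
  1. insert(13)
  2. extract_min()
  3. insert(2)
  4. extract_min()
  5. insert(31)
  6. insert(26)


insert(13) -> [13]
extract_min()->13, []
insert(2) -> [2]
extract_min()->2, []
insert(31) -> [31]
insert(26) -> [26, 31]

Final heap: [26, 31]


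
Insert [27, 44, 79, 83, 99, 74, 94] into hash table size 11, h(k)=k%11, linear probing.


Insert 27: h=5 -> slot 5
Insert 44: h=0 -> slot 0
Insert 79: h=2 -> slot 2
Insert 83: h=6 -> slot 6
Insert 99: h=0, 1 probes -> slot 1
Insert 74: h=8 -> slot 8
Insert 94: h=6, 1 probes -> slot 7

Table: [44, 99, 79, None, None, 27, 83, 94, 74, None, None]


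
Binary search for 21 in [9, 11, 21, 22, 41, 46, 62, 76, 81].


Step 1: lo=0, hi=8, mid=4, val=41
Step 2: lo=0, hi=3, mid=1, val=11
Step 3: lo=2, hi=3, mid=2, val=21

Found at index 2


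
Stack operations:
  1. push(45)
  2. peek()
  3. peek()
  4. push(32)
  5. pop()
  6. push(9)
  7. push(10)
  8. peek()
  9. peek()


push(45) -> [45]
peek()->45
peek()->45
push(32) -> [45, 32]
pop()->32, [45]
push(9) -> [45, 9]
push(10) -> [45, 9, 10]
peek()->10
peek()->10

Final stack: [45, 9, 10]


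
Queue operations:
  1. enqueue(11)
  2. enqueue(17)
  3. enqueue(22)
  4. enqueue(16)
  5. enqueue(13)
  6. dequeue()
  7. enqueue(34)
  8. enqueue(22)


enqueue(11) -> [11]
enqueue(17) -> [11, 17]
enqueue(22) -> [11, 17, 22]
enqueue(16) -> [11, 17, 22, 16]
enqueue(13) -> [11, 17, 22, 16, 13]
dequeue()->11, [17, 22, 16, 13]
enqueue(34) -> [17, 22, 16, 13, 34]
enqueue(22) -> [17, 22, 16, 13, 34, 22]

Final queue: [17, 22, 16, 13, 34, 22]


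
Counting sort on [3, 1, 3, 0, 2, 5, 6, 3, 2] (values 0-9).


Input: [3, 1, 3, 0, 2, 5, 6, 3, 2]
Counts: [1, 1, 2, 3, 0, 1, 1, 0, 0, 0]

Sorted: [0, 1, 2, 2, 3, 3, 3, 5, 6]


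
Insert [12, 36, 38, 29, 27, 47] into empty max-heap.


Insert 12: [12]
Insert 36: [36, 12]
Insert 38: [38, 12, 36]
Insert 29: [38, 29, 36, 12]
Insert 27: [38, 29, 36, 12, 27]
Insert 47: [47, 29, 38, 12, 27, 36]

Final heap: [47, 29, 38, 12, 27, 36]


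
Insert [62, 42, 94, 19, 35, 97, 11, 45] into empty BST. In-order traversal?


Insert 62: root
Insert 42: L from 62
Insert 94: R from 62
Insert 19: L from 62 -> L from 42
Insert 35: L from 62 -> L from 42 -> R from 19
Insert 97: R from 62 -> R from 94
Insert 11: L from 62 -> L from 42 -> L from 19
Insert 45: L from 62 -> R from 42

In-order: [11, 19, 35, 42, 45, 62, 94, 97]


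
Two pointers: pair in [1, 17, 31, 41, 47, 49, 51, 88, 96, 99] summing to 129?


lo=0(1)+hi=9(99)=100
lo=1(17)+hi=9(99)=116
lo=2(31)+hi=9(99)=130
lo=2(31)+hi=8(96)=127
lo=3(41)+hi=8(96)=137
lo=3(41)+hi=7(88)=129

Yes: 41+88=129


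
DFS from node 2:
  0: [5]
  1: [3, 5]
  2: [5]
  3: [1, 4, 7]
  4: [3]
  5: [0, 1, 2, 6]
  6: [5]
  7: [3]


Visit 2, push [5]
Visit 5, push [6, 1, 0]
Visit 0, push []
Visit 1, push [3]
Visit 3, push [7, 4]
Visit 4, push []
Visit 7, push []
Visit 6, push []

DFS order: [2, 5, 0, 1, 3, 4, 7, 6]


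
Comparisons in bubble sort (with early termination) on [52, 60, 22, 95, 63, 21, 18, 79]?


Algorithm: bubble sort (with early termination)
Input: [52, 60, 22, 95, 63, 21, 18, 79]
Sorted: [18, 21, 22, 52, 60, 63, 79, 95]

28


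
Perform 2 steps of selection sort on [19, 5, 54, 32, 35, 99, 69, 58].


Initial: [19, 5, 54, 32, 35, 99, 69, 58]
Step 1: min=5 at 1
  Swap: [5, 19, 54, 32, 35, 99, 69, 58]
Step 2: min=19 at 1
  Swap: [5, 19, 54, 32, 35, 99, 69, 58]

After 2 steps: [5, 19, 54, 32, 35, 99, 69, 58]


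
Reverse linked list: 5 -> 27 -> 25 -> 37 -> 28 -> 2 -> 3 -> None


Step 1: curr=5, set curr.next=prev(None) | reversed so far: 5
Step 2: curr=27, set curr.next=prev(5) | reversed so far: 27 -> 5
Step 3: curr=25, set curr.next=prev(27) | reversed so far: 25 -> 27 -> 5
Step 4: curr=37, set curr.next=prev(25) | reversed so far: 37 -> 25 -> 27 -> 5
Step 5: curr=28, set curr.next=prev(37) | reversed so far: 28 -> 37 -> 25 -> 27 -> 5
Step 6: curr=2, set curr.next=prev(28) | reversed so far: 2 -> 28 -> 37 -> 25 -> 27 -> 5
Step 7: curr=3, set curr.next=prev(2) | reversed so far: 3 -> 2 -> 28 -> 37 -> 25 -> 27 -> 5

3 -> 2 -> 28 -> 37 -> 25 -> 27 -> 5 -> None


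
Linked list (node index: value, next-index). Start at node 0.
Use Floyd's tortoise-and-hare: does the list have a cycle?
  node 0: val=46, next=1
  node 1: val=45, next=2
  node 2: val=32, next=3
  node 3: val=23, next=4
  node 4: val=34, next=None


Floyd's tortoise (slow, +1) and hare (fast, +2):
  init: slow=0, fast=0
  step 1: slow=1, fast=2
  step 2: slow=2, fast=4
  step 3: fast -> None, no cycle

Cycle: no


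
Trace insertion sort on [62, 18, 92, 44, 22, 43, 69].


Initial: [62, 18, 92, 44, 22, 43, 69]
Insert 18: [18, 62, 92, 44, 22, 43, 69]
Insert 92: [18, 62, 92, 44, 22, 43, 69]
Insert 44: [18, 44, 62, 92, 22, 43, 69]
Insert 22: [18, 22, 44, 62, 92, 43, 69]
Insert 43: [18, 22, 43, 44, 62, 92, 69]
Insert 69: [18, 22, 43, 44, 62, 69, 92]

Sorted: [18, 22, 43, 44, 62, 69, 92]


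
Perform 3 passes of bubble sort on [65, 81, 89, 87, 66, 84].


Initial: [65, 81, 89, 87, 66, 84]
Pass 1: [65, 81, 87, 66, 84, 89] (3 swaps)
Pass 2: [65, 81, 66, 84, 87, 89] (2 swaps)
Pass 3: [65, 66, 81, 84, 87, 89] (1 swaps)

After 3 passes: [65, 66, 81, 84, 87, 89]


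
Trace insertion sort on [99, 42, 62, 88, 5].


Initial: [99, 42, 62, 88, 5]
Insert 42: [42, 99, 62, 88, 5]
Insert 62: [42, 62, 99, 88, 5]
Insert 88: [42, 62, 88, 99, 5]
Insert 5: [5, 42, 62, 88, 99]

Sorted: [5, 42, 62, 88, 99]


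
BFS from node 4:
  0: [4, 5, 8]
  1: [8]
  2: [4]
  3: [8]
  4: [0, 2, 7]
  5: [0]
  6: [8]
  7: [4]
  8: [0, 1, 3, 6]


Visit 4, enqueue [0, 2, 7]
Visit 0, enqueue [5, 8]
Visit 2, enqueue []
Visit 7, enqueue []
Visit 5, enqueue []
Visit 8, enqueue [1, 3, 6]
Visit 1, enqueue []
Visit 3, enqueue []
Visit 6, enqueue []

BFS order: [4, 0, 2, 7, 5, 8, 1, 3, 6]


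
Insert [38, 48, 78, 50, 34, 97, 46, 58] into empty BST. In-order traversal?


Insert 38: root
Insert 48: R from 38
Insert 78: R from 38 -> R from 48
Insert 50: R from 38 -> R from 48 -> L from 78
Insert 34: L from 38
Insert 97: R from 38 -> R from 48 -> R from 78
Insert 46: R from 38 -> L from 48
Insert 58: R from 38 -> R from 48 -> L from 78 -> R from 50

In-order: [34, 38, 46, 48, 50, 58, 78, 97]


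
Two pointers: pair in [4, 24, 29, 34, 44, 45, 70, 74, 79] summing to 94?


lo=0(4)+hi=8(79)=83
lo=1(24)+hi=8(79)=103
lo=1(24)+hi=7(74)=98
lo=1(24)+hi=6(70)=94

Yes: 24+70=94


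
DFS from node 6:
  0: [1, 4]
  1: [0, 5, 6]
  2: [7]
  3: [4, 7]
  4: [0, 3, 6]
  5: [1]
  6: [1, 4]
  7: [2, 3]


Visit 6, push [4, 1]
Visit 1, push [5, 0]
Visit 0, push [4]
Visit 4, push [3]
Visit 3, push [7]
Visit 7, push [2]
Visit 2, push []
Visit 5, push []

DFS order: [6, 1, 0, 4, 3, 7, 2, 5]


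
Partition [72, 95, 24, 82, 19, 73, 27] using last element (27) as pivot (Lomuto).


Pivot: 27
  24 <= 27: swap -> [24, 95, 72, 82, 19, 73, 27]
  19 <= 27: swap -> [24, 19, 72, 82, 95, 73, 27]
Place pivot at 2: [24, 19, 27, 82, 95, 73, 72]

Partitioned: [24, 19, 27, 82, 95, 73, 72]


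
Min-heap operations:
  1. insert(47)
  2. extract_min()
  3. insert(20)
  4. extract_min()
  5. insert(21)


insert(47) -> [47]
extract_min()->47, []
insert(20) -> [20]
extract_min()->20, []
insert(21) -> [21]

Final heap: [21]


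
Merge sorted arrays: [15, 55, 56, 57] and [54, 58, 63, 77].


Take 15 from A
Take 54 from B
Take 55 from A
Take 56 from A
Take 57 from A

Merged: [15, 54, 55, 56, 57, 58, 63, 77]


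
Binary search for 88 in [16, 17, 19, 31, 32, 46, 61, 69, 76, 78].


Step 1: lo=0, hi=9, mid=4, val=32
Step 2: lo=5, hi=9, mid=7, val=69
Step 3: lo=8, hi=9, mid=8, val=76
Step 4: lo=9, hi=9, mid=9, val=78

Not found


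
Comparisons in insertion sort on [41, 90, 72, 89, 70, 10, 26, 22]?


Algorithm: insertion sort
Input: [41, 90, 72, 89, 70, 10, 26, 22]
Sorted: [10, 22, 26, 41, 70, 72, 89, 90]

27


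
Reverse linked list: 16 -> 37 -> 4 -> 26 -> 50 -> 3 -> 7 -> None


Step 1: curr=16, set curr.next=prev(None) | reversed so far: 16
Step 2: curr=37, set curr.next=prev(16) | reversed so far: 37 -> 16
Step 3: curr=4, set curr.next=prev(37) | reversed so far: 4 -> 37 -> 16
Step 4: curr=26, set curr.next=prev(4) | reversed so far: 26 -> 4 -> 37 -> 16
Step 5: curr=50, set curr.next=prev(26) | reversed so far: 50 -> 26 -> 4 -> 37 -> 16
Step 6: curr=3, set curr.next=prev(50) | reversed so far: 3 -> 50 -> 26 -> 4 -> 37 -> 16
Step 7: curr=7, set curr.next=prev(3) | reversed so far: 7 -> 3 -> 50 -> 26 -> 4 -> 37 -> 16

7 -> 3 -> 50 -> 26 -> 4 -> 37 -> 16 -> None


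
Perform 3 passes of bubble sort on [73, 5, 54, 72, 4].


Initial: [73, 5, 54, 72, 4]
Pass 1: [5, 54, 72, 4, 73] (4 swaps)
Pass 2: [5, 54, 4, 72, 73] (1 swaps)
Pass 3: [5, 4, 54, 72, 73] (1 swaps)

After 3 passes: [5, 4, 54, 72, 73]


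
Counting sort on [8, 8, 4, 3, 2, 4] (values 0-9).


Input: [8, 8, 4, 3, 2, 4]
Counts: [0, 0, 1, 1, 2, 0, 0, 0, 2, 0]

Sorted: [2, 3, 4, 4, 8, 8]


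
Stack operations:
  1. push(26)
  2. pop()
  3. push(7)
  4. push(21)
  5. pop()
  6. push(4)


push(26) -> [26]
pop()->26, []
push(7) -> [7]
push(21) -> [7, 21]
pop()->21, [7]
push(4) -> [7, 4]

Final stack: [7, 4]


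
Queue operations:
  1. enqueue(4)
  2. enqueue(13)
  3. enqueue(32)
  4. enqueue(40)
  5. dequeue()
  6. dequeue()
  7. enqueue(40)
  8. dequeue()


enqueue(4) -> [4]
enqueue(13) -> [4, 13]
enqueue(32) -> [4, 13, 32]
enqueue(40) -> [4, 13, 32, 40]
dequeue()->4, [13, 32, 40]
dequeue()->13, [32, 40]
enqueue(40) -> [32, 40, 40]
dequeue()->32, [40, 40]

Final queue: [40, 40]


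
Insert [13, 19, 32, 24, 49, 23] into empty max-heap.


Insert 13: [13]
Insert 19: [19, 13]
Insert 32: [32, 13, 19]
Insert 24: [32, 24, 19, 13]
Insert 49: [49, 32, 19, 13, 24]
Insert 23: [49, 32, 23, 13, 24, 19]

Final heap: [49, 32, 23, 13, 24, 19]


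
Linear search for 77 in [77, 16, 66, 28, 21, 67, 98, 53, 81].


i=0: 77==77 found!

Found at 0, 1 comps


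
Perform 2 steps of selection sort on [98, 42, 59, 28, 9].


Initial: [98, 42, 59, 28, 9]
Step 1: min=9 at 4
  Swap: [9, 42, 59, 28, 98]
Step 2: min=28 at 3
  Swap: [9, 28, 59, 42, 98]

After 2 steps: [9, 28, 59, 42, 98]


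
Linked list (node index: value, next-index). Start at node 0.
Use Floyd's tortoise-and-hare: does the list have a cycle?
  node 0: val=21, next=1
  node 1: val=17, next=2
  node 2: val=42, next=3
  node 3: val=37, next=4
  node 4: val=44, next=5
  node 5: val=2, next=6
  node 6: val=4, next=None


Floyd's tortoise (slow, +1) and hare (fast, +2):
  init: slow=0, fast=0
  step 1: slow=1, fast=2
  step 2: slow=2, fast=4
  step 3: slow=3, fast=6
  step 4: fast -> None, no cycle

Cycle: no


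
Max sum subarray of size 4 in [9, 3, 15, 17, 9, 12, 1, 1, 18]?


[0:4]: 44
[1:5]: 44
[2:6]: 53
[3:7]: 39
[4:8]: 23
[5:9]: 32

Max: 53 at [2:6]


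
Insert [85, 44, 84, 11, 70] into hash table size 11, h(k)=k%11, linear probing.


Insert 85: h=8 -> slot 8
Insert 44: h=0 -> slot 0
Insert 84: h=7 -> slot 7
Insert 11: h=0, 1 probes -> slot 1
Insert 70: h=4 -> slot 4

Table: [44, 11, None, None, 70, None, None, 84, 85, None, None]


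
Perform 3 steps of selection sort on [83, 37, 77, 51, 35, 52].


Initial: [83, 37, 77, 51, 35, 52]
Step 1: min=35 at 4
  Swap: [35, 37, 77, 51, 83, 52]
Step 2: min=37 at 1
  Swap: [35, 37, 77, 51, 83, 52]
Step 3: min=51 at 3
  Swap: [35, 37, 51, 77, 83, 52]

After 3 steps: [35, 37, 51, 77, 83, 52]


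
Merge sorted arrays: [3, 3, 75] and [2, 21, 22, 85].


Take 2 from B
Take 3 from A
Take 3 from A
Take 21 from B
Take 22 from B
Take 75 from A

Merged: [2, 3, 3, 21, 22, 75, 85]


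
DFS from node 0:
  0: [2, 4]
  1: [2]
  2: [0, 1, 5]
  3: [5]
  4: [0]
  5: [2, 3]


Visit 0, push [4, 2]
Visit 2, push [5, 1]
Visit 1, push []
Visit 5, push [3]
Visit 3, push []
Visit 4, push []

DFS order: [0, 2, 1, 5, 3, 4]


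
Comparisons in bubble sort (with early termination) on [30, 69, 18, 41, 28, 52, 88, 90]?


Algorithm: bubble sort (with early termination)
Input: [30, 69, 18, 41, 28, 52, 88, 90]
Sorted: [18, 28, 30, 41, 52, 69, 88, 90]

22


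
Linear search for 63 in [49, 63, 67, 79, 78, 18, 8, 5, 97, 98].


i=0: 49!=63
i=1: 63==63 found!

Found at 1, 2 comps


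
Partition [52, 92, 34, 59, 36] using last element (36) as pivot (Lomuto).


Pivot: 36
  34 <= 36: swap -> [34, 92, 52, 59, 36]
Place pivot at 1: [34, 36, 52, 59, 92]

Partitioned: [34, 36, 52, 59, 92]


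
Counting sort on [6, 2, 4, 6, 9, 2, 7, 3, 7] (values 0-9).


Input: [6, 2, 4, 6, 9, 2, 7, 3, 7]
Counts: [0, 0, 2, 1, 1, 0, 2, 2, 0, 1]

Sorted: [2, 2, 3, 4, 6, 6, 7, 7, 9]


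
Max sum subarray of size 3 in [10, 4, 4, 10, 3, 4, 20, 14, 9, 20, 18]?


[0:3]: 18
[1:4]: 18
[2:5]: 17
[3:6]: 17
[4:7]: 27
[5:8]: 38
[6:9]: 43
[7:10]: 43
[8:11]: 47

Max: 47 at [8:11]


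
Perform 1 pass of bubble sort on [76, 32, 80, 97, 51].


Initial: [76, 32, 80, 97, 51]
Pass 1: [32, 76, 80, 51, 97] (2 swaps)

After 1 pass: [32, 76, 80, 51, 97]


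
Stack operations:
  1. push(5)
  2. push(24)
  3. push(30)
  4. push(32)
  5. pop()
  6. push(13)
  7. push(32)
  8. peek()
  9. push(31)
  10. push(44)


push(5) -> [5]
push(24) -> [5, 24]
push(30) -> [5, 24, 30]
push(32) -> [5, 24, 30, 32]
pop()->32, [5, 24, 30]
push(13) -> [5, 24, 30, 13]
push(32) -> [5, 24, 30, 13, 32]
peek()->32
push(31) -> [5, 24, 30, 13, 32, 31]
push(44) -> [5, 24, 30, 13, 32, 31, 44]

Final stack: [5, 24, 30, 13, 32, 31, 44]


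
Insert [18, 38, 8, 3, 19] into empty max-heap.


Insert 18: [18]
Insert 38: [38, 18]
Insert 8: [38, 18, 8]
Insert 3: [38, 18, 8, 3]
Insert 19: [38, 19, 8, 3, 18]

Final heap: [38, 19, 8, 3, 18]


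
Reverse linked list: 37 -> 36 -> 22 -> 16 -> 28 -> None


Step 1: curr=37, set curr.next=prev(None) | reversed so far: 37
Step 2: curr=36, set curr.next=prev(37) | reversed so far: 36 -> 37
Step 3: curr=22, set curr.next=prev(36) | reversed so far: 22 -> 36 -> 37
Step 4: curr=16, set curr.next=prev(22) | reversed so far: 16 -> 22 -> 36 -> 37
Step 5: curr=28, set curr.next=prev(16) | reversed so far: 28 -> 16 -> 22 -> 36 -> 37

28 -> 16 -> 22 -> 36 -> 37 -> None


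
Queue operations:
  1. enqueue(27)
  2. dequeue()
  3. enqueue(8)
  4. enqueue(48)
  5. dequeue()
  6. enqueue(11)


enqueue(27) -> [27]
dequeue()->27, []
enqueue(8) -> [8]
enqueue(48) -> [8, 48]
dequeue()->8, [48]
enqueue(11) -> [48, 11]

Final queue: [48, 11]


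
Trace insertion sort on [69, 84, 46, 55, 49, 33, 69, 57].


Initial: [69, 84, 46, 55, 49, 33, 69, 57]
Insert 84: [69, 84, 46, 55, 49, 33, 69, 57]
Insert 46: [46, 69, 84, 55, 49, 33, 69, 57]
Insert 55: [46, 55, 69, 84, 49, 33, 69, 57]
Insert 49: [46, 49, 55, 69, 84, 33, 69, 57]
Insert 33: [33, 46, 49, 55, 69, 84, 69, 57]
Insert 69: [33, 46, 49, 55, 69, 69, 84, 57]
Insert 57: [33, 46, 49, 55, 57, 69, 69, 84]

Sorted: [33, 46, 49, 55, 57, 69, 69, 84]


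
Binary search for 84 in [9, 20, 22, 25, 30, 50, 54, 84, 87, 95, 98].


Step 1: lo=0, hi=10, mid=5, val=50
Step 2: lo=6, hi=10, mid=8, val=87
Step 3: lo=6, hi=7, mid=6, val=54
Step 4: lo=7, hi=7, mid=7, val=84

Found at index 7


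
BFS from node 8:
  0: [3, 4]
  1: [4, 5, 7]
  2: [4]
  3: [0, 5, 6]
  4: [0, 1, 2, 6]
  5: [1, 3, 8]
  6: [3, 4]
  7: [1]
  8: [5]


Visit 8, enqueue [5]
Visit 5, enqueue [1, 3]
Visit 1, enqueue [4, 7]
Visit 3, enqueue [0, 6]
Visit 4, enqueue [2]
Visit 7, enqueue []
Visit 0, enqueue []
Visit 6, enqueue []
Visit 2, enqueue []

BFS order: [8, 5, 1, 3, 4, 7, 0, 6, 2]


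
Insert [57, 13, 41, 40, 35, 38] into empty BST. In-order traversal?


Insert 57: root
Insert 13: L from 57
Insert 41: L from 57 -> R from 13
Insert 40: L from 57 -> R from 13 -> L from 41
Insert 35: L from 57 -> R from 13 -> L from 41 -> L from 40
Insert 38: L from 57 -> R from 13 -> L from 41 -> L from 40 -> R from 35

In-order: [13, 35, 38, 40, 41, 57]


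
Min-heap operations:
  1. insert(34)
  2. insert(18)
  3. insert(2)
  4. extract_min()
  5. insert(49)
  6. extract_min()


insert(34) -> [34]
insert(18) -> [18, 34]
insert(2) -> [2, 34, 18]
extract_min()->2, [18, 34]
insert(49) -> [18, 34, 49]
extract_min()->18, [34, 49]

Final heap: [34, 49]


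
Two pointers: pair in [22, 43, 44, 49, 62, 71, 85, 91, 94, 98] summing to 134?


lo=0(22)+hi=9(98)=120
lo=1(43)+hi=9(98)=141
lo=1(43)+hi=8(94)=137
lo=1(43)+hi=7(91)=134

Yes: 43+91=134


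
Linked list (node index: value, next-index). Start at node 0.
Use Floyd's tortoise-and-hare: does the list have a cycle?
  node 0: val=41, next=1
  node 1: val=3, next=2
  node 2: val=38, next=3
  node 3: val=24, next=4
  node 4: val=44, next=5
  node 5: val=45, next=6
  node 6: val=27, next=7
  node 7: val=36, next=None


Floyd's tortoise (slow, +1) and hare (fast, +2):
  init: slow=0, fast=0
  step 1: slow=1, fast=2
  step 2: slow=2, fast=4
  step 3: slow=3, fast=6
  step 4: fast 6->7->None, no cycle

Cycle: no


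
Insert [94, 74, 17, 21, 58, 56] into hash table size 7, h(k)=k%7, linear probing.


Insert 94: h=3 -> slot 3
Insert 74: h=4 -> slot 4
Insert 17: h=3, 2 probes -> slot 5
Insert 21: h=0 -> slot 0
Insert 58: h=2 -> slot 2
Insert 56: h=0, 1 probes -> slot 1

Table: [21, 56, 58, 94, 74, 17, None]


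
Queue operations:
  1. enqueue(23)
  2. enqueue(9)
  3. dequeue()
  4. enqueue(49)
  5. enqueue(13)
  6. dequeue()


enqueue(23) -> [23]
enqueue(9) -> [23, 9]
dequeue()->23, [9]
enqueue(49) -> [9, 49]
enqueue(13) -> [9, 49, 13]
dequeue()->9, [49, 13]

Final queue: [49, 13]


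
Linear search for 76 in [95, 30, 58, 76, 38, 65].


i=0: 95!=76
i=1: 30!=76
i=2: 58!=76
i=3: 76==76 found!

Found at 3, 4 comps


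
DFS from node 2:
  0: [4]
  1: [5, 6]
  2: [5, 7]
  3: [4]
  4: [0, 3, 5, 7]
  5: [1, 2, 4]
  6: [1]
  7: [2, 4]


Visit 2, push [7, 5]
Visit 5, push [4, 1]
Visit 1, push [6]
Visit 6, push []
Visit 4, push [7, 3, 0]
Visit 0, push []
Visit 3, push []
Visit 7, push []

DFS order: [2, 5, 1, 6, 4, 0, 3, 7]


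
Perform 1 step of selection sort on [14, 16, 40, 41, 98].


Initial: [14, 16, 40, 41, 98]
Step 1: min=14 at 0
  Swap: [14, 16, 40, 41, 98]

After 1 step: [14, 16, 40, 41, 98]


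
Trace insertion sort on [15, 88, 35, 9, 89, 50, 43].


Initial: [15, 88, 35, 9, 89, 50, 43]
Insert 88: [15, 88, 35, 9, 89, 50, 43]
Insert 35: [15, 35, 88, 9, 89, 50, 43]
Insert 9: [9, 15, 35, 88, 89, 50, 43]
Insert 89: [9, 15, 35, 88, 89, 50, 43]
Insert 50: [9, 15, 35, 50, 88, 89, 43]
Insert 43: [9, 15, 35, 43, 50, 88, 89]

Sorted: [9, 15, 35, 43, 50, 88, 89]


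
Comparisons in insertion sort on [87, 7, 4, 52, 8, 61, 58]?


Algorithm: insertion sort
Input: [87, 7, 4, 52, 8, 61, 58]
Sorted: [4, 7, 8, 52, 58, 61, 87]

13


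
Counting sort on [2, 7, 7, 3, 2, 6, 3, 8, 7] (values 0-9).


Input: [2, 7, 7, 3, 2, 6, 3, 8, 7]
Counts: [0, 0, 2, 2, 0, 0, 1, 3, 1, 0]

Sorted: [2, 2, 3, 3, 6, 7, 7, 7, 8]


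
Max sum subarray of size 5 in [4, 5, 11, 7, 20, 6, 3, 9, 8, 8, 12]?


[0:5]: 47
[1:6]: 49
[2:7]: 47
[3:8]: 45
[4:9]: 46
[5:10]: 34
[6:11]: 40

Max: 49 at [1:6]


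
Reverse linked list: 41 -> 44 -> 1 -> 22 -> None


Step 1: curr=41, set curr.next=prev(None) | reversed so far: 41
Step 2: curr=44, set curr.next=prev(41) | reversed so far: 44 -> 41
Step 3: curr=1, set curr.next=prev(44) | reversed so far: 1 -> 44 -> 41
Step 4: curr=22, set curr.next=prev(1) | reversed so far: 22 -> 1 -> 44 -> 41

22 -> 1 -> 44 -> 41 -> None


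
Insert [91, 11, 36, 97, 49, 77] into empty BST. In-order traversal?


Insert 91: root
Insert 11: L from 91
Insert 36: L from 91 -> R from 11
Insert 97: R from 91
Insert 49: L from 91 -> R from 11 -> R from 36
Insert 77: L from 91 -> R from 11 -> R from 36 -> R from 49

In-order: [11, 36, 49, 77, 91, 97]


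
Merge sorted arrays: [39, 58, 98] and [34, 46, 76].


Take 34 from B
Take 39 from A
Take 46 from B
Take 58 from A
Take 76 from B

Merged: [34, 39, 46, 58, 76, 98]


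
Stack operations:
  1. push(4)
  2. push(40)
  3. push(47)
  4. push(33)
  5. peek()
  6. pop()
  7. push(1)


push(4) -> [4]
push(40) -> [4, 40]
push(47) -> [4, 40, 47]
push(33) -> [4, 40, 47, 33]
peek()->33
pop()->33, [4, 40, 47]
push(1) -> [4, 40, 47, 1]

Final stack: [4, 40, 47, 1]


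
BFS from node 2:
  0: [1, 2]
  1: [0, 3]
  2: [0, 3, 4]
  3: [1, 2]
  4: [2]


Visit 2, enqueue [0, 3, 4]
Visit 0, enqueue [1]
Visit 3, enqueue []
Visit 4, enqueue []
Visit 1, enqueue []

BFS order: [2, 0, 3, 4, 1]


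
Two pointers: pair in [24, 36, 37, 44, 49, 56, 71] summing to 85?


lo=0(24)+hi=6(71)=95
lo=0(24)+hi=5(56)=80
lo=1(36)+hi=5(56)=92
lo=1(36)+hi=4(49)=85

Yes: 36+49=85


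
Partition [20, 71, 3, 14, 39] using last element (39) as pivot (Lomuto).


Pivot: 39
  20 <= 39: advance i (no swap)
  3 <= 39: swap -> [20, 3, 71, 14, 39]
  14 <= 39: swap -> [20, 3, 14, 71, 39]
Place pivot at 3: [20, 3, 14, 39, 71]

Partitioned: [20, 3, 14, 39, 71]


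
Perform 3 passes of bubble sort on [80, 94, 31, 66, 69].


Initial: [80, 94, 31, 66, 69]
Pass 1: [80, 31, 66, 69, 94] (3 swaps)
Pass 2: [31, 66, 69, 80, 94] (3 swaps)
Pass 3: [31, 66, 69, 80, 94] (0 swaps)

After 3 passes: [31, 66, 69, 80, 94]


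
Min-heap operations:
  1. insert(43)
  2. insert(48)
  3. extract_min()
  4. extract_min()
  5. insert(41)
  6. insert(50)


insert(43) -> [43]
insert(48) -> [43, 48]
extract_min()->43, [48]
extract_min()->48, []
insert(41) -> [41]
insert(50) -> [41, 50]

Final heap: [41, 50]


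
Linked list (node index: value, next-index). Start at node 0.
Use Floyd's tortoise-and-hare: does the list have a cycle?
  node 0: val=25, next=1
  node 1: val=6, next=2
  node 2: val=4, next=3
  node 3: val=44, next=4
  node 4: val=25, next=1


Floyd's tortoise (slow, +1) and hare (fast, +2):
  init: slow=0, fast=0
  step 1: slow=1, fast=2
  step 2: slow=2, fast=4
  step 3: slow=3, fast=2
  step 4: slow=4, fast=4
  slow == fast at node 4: cycle detected

Cycle: yes


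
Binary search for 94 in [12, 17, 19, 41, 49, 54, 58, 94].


Step 1: lo=0, hi=7, mid=3, val=41
Step 2: lo=4, hi=7, mid=5, val=54
Step 3: lo=6, hi=7, mid=6, val=58
Step 4: lo=7, hi=7, mid=7, val=94

Found at index 7


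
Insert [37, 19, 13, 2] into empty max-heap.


Insert 37: [37]
Insert 19: [37, 19]
Insert 13: [37, 19, 13]
Insert 2: [37, 19, 13, 2]

Final heap: [37, 19, 13, 2]


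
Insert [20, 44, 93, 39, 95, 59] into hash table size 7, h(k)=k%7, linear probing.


Insert 20: h=6 -> slot 6
Insert 44: h=2 -> slot 2
Insert 93: h=2, 1 probes -> slot 3
Insert 39: h=4 -> slot 4
Insert 95: h=4, 1 probes -> slot 5
Insert 59: h=3, 4 probes -> slot 0

Table: [59, None, 44, 93, 39, 95, 20]


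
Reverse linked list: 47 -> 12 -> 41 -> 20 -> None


Step 1: curr=47, set curr.next=prev(None) | reversed so far: 47
Step 2: curr=12, set curr.next=prev(47) | reversed so far: 12 -> 47
Step 3: curr=41, set curr.next=prev(12) | reversed so far: 41 -> 12 -> 47
Step 4: curr=20, set curr.next=prev(41) | reversed so far: 20 -> 41 -> 12 -> 47

20 -> 41 -> 12 -> 47 -> None


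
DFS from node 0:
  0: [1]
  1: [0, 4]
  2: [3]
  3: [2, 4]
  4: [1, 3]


Visit 0, push [1]
Visit 1, push [4]
Visit 4, push [3]
Visit 3, push [2]
Visit 2, push []

DFS order: [0, 1, 4, 3, 2]


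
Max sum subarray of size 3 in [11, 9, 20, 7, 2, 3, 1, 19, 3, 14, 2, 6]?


[0:3]: 40
[1:4]: 36
[2:5]: 29
[3:6]: 12
[4:7]: 6
[5:8]: 23
[6:9]: 23
[7:10]: 36
[8:11]: 19
[9:12]: 22

Max: 40 at [0:3]


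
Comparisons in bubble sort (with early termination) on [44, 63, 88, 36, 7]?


Algorithm: bubble sort (with early termination)
Input: [44, 63, 88, 36, 7]
Sorted: [7, 36, 44, 63, 88]

10


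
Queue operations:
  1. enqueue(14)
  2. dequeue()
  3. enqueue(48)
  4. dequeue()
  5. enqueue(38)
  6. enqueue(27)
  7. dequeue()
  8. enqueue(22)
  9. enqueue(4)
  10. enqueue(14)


enqueue(14) -> [14]
dequeue()->14, []
enqueue(48) -> [48]
dequeue()->48, []
enqueue(38) -> [38]
enqueue(27) -> [38, 27]
dequeue()->38, [27]
enqueue(22) -> [27, 22]
enqueue(4) -> [27, 22, 4]
enqueue(14) -> [27, 22, 4, 14]

Final queue: [27, 22, 4, 14]


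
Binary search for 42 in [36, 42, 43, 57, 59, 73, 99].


Step 1: lo=0, hi=6, mid=3, val=57
Step 2: lo=0, hi=2, mid=1, val=42

Found at index 1


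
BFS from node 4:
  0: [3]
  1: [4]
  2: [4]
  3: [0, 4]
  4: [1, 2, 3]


Visit 4, enqueue [1, 2, 3]
Visit 1, enqueue []
Visit 2, enqueue []
Visit 3, enqueue [0]
Visit 0, enqueue []

BFS order: [4, 1, 2, 3, 0]


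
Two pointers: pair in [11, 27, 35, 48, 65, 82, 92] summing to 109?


lo=0(11)+hi=6(92)=103
lo=1(27)+hi=6(92)=119
lo=1(27)+hi=5(82)=109

Yes: 27+82=109


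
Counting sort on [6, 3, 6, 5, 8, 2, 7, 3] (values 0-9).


Input: [6, 3, 6, 5, 8, 2, 7, 3]
Counts: [0, 0, 1, 2, 0, 1, 2, 1, 1, 0]

Sorted: [2, 3, 3, 5, 6, 6, 7, 8]


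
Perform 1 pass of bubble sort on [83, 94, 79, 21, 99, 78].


Initial: [83, 94, 79, 21, 99, 78]
Pass 1: [83, 79, 21, 94, 78, 99] (3 swaps)

After 1 pass: [83, 79, 21, 94, 78, 99]


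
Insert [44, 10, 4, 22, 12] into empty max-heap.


Insert 44: [44]
Insert 10: [44, 10]
Insert 4: [44, 10, 4]
Insert 22: [44, 22, 4, 10]
Insert 12: [44, 22, 4, 10, 12]

Final heap: [44, 22, 4, 10, 12]


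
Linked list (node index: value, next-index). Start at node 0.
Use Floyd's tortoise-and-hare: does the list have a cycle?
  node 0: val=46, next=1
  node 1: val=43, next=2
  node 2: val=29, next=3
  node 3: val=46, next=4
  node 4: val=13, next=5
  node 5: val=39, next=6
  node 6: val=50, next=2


Floyd's tortoise (slow, +1) and hare (fast, +2):
  init: slow=0, fast=0
  step 1: slow=1, fast=2
  step 2: slow=2, fast=4
  step 3: slow=3, fast=6
  step 4: slow=4, fast=3
  step 5: slow=5, fast=5
  slow == fast at node 5: cycle detected

Cycle: yes


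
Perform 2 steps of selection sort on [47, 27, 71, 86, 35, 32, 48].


Initial: [47, 27, 71, 86, 35, 32, 48]
Step 1: min=27 at 1
  Swap: [27, 47, 71, 86, 35, 32, 48]
Step 2: min=32 at 5
  Swap: [27, 32, 71, 86, 35, 47, 48]

After 2 steps: [27, 32, 71, 86, 35, 47, 48]


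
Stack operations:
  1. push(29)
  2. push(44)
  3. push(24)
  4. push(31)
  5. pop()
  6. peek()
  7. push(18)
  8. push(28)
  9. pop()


push(29) -> [29]
push(44) -> [29, 44]
push(24) -> [29, 44, 24]
push(31) -> [29, 44, 24, 31]
pop()->31, [29, 44, 24]
peek()->24
push(18) -> [29, 44, 24, 18]
push(28) -> [29, 44, 24, 18, 28]
pop()->28, [29, 44, 24, 18]

Final stack: [29, 44, 24, 18]


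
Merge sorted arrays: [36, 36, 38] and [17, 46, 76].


Take 17 from B
Take 36 from A
Take 36 from A
Take 38 from A

Merged: [17, 36, 36, 38, 46, 76]


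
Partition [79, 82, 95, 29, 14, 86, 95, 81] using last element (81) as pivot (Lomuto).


Pivot: 81
  79 <= 81: advance i (no swap)
  29 <= 81: swap -> [79, 29, 95, 82, 14, 86, 95, 81]
  14 <= 81: swap -> [79, 29, 14, 82, 95, 86, 95, 81]
Place pivot at 3: [79, 29, 14, 81, 95, 86, 95, 82]

Partitioned: [79, 29, 14, 81, 95, 86, 95, 82]


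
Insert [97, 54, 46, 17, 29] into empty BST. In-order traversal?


Insert 97: root
Insert 54: L from 97
Insert 46: L from 97 -> L from 54
Insert 17: L from 97 -> L from 54 -> L from 46
Insert 29: L from 97 -> L from 54 -> L from 46 -> R from 17

In-order: [17, 29, 46, 54, 97]


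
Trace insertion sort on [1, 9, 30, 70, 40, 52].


Initial: [1, 9, 30, 70, 40, 52]
Insert 9: [1, 9, 30, 70, 40, 52]
Insert 30: [1, 9, 30, 70, 40, 52]
Insert 70: [1, 9, 30, 70, 40, 52]
Insert 40: [1, 9, 30, 40, 70, 52]
Insert 52: [1, 9, 30, 40, 52, 70]

Sorted: [1, 9, 30, 40, 52, 70]


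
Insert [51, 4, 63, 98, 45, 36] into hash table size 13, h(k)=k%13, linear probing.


Insert 51: h=12 -> slot 12
Insert 4: h=4 -> slot 4
Insert 63: h=11 -> slot 11
Insert 98: h=7 -> slot 7
Insert 45: h=6 -> slot 6
Insert 36: h=10 -> slot 10

Table: [None, None, None, None, 4, None, 45, 98, None, None, 36, 63, 51]


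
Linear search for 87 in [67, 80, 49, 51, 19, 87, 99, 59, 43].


i=0: 67!=87
i=1: 80!=87
i=2: 49!=87
i=3: 51!=87
i=4: 19!=87
i=5: 87==87 found!

Found at 5, 6 comps


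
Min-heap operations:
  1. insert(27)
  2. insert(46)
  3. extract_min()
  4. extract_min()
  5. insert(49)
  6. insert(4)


insert(27) -> [27]
insert(46) -> [27, 46]
extract_min()->27, [46]
extract_min()->46, []
insert(49) -> [49]
insert(4) -> [4, 49]

Final heap: [4, 49]


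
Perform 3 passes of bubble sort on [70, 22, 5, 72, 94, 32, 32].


Initial: [70, 22, 5, 72, 94, 32, 32]
Pass 1: [22, 5, 70, 72, 32, 32, 94] (4 swaps)
Pass 2: [5, 22, 70, 32, 32, 72, 94] (3 swaps)
Pass 3: [5, 22, 32, 32, 70, 72, 94] (2 swaps)

After 3 passes: [5, 22, 32, 32, 70, 72, 94]
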